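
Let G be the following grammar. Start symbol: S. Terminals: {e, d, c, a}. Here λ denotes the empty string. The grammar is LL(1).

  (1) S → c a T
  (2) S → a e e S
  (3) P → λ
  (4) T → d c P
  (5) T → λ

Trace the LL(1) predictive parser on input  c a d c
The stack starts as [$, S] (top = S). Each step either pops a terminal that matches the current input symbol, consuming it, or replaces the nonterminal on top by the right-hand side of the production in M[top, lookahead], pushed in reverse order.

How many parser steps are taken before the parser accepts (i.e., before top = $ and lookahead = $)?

     Stack    Input      Action
  1  $ S      c a d c $  expand S → c a T
  2  $ T a c  c a d c $  match c
  3  $ T a    a d c $    match a
  4  $ T      d c $      expand T → d c P
  5  $ P c d  d c $      match d
  6  $ P c    c $        match c
  7  $ P      $          expand P → λ
Accept reached after 7 steps.

7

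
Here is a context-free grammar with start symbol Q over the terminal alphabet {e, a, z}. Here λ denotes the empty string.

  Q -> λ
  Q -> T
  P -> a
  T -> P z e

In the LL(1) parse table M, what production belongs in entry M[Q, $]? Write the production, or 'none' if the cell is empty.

FIRST(P) = {a}
FIRST(T) = {a}  (via P z e)
FIRST(Q) = {λ, a}  (via T)
FOLLOW(Q) includes $ since Q is the start symbol.
FOLLOW(Q): Q appears on no right-hand side. Thus FOLLOW(Q) = {$}.
For Q -> λ: FIRST(λ) = {λ}, so it goes in M[Q, t] for t ∈ {}; since λ ∈ FIRST, also for every t ∈ FOLLOW(Q) = {$}.
For Q -> T: FIRST(T) = {a}, so it goes in M[Q, t] for t ∈ {a}.

Q -> λ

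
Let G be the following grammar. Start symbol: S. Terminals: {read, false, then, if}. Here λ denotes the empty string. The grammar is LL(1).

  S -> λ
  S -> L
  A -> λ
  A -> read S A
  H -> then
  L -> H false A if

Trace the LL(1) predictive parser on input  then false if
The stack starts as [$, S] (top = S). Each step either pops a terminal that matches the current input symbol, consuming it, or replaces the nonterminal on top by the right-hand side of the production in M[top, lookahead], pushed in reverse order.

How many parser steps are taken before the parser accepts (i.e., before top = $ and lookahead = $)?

     Stack              Input            Action
  1  $ S                then false if $  expand S -> L
  2  $ L                then false if $  expand L -> H false A if
  3  $ if A false H     then false if $  expand H -> then
  4  $ if A false then  then false if $  match then
  5  $ if A false       false if $       match false
  6  $ if A             if $             expand A -> λ
  7  $ if               if $             match if
Accept reached after 7 steps.

7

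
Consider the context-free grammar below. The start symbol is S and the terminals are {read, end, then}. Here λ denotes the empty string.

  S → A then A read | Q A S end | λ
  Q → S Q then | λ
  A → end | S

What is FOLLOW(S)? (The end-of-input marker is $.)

FIRST(S): from S→A then A read we get {end, then}; from S→Q A S end we get {end, then}; from S→λ we get {λ}. So FIRST(S) = {λ, end, then}.
FIRST(Q): from Q→S Q then we get {end, then}; from Q→λ we get {λ}. So FIRST(Q) = {λ, end, then}.
FIRST(A): from A→end we get {end}; from A→S we get {λ, end, then}. So FIRST(A) = {λ, end, then}.
FOLLOW(S) includes $ since S is the start symbol.
FOLLOW(Q): in S→Q A S end, Q is followed by A S end with FIRST {end, then}; in Q→S Q then, Q is followed by then with FIRST {then}. Thus FOLLOW(Q) = {end, then}.
FOLLOW(A): in S→A then A read (occurrence 1), A is followed by then A read with FIRST {then}; in S→A then A read (occurrence 2), A is followed by read with FIRST {read}; in S→Q A S end, A is followed by S end with FIRST {end, then}. Thus FOLLOW(A) = {end, read, then}.
FOLLOW(S): in S→Q A S end, S is followed by end with FIRST {end}; in Q→S Q then, S is followed by Q then with FIRST {end, then}; in A→S, the suffix after S is empty, so FOLLOW(S) ⊇ FOLLOW(A) = {end, read, then}. Thus FOLLOW(S) = {$, end, read, then}.

{$, end, read, then}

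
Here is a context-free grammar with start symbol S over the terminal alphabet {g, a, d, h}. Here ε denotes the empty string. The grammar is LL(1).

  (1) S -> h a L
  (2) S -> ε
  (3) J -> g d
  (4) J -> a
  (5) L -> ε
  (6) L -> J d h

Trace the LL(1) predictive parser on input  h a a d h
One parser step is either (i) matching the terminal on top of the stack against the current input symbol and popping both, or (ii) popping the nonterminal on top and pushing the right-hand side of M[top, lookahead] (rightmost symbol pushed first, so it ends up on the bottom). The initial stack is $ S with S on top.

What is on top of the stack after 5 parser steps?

step 1: stack=$ S  input=h a a d h $  — expand S -> h a L
step 2: stack=$ L a h  input=h a a d h $  — match h
step 3: stack=$ L a  input=a a d h $  — match a
step 4: stack=$ L  input=a d h $  — expand L -> J d h
step 5: stack=$ h d J  input=a d h $  — expand J -> a
Stack after step 5: $ h d a (top = a).

a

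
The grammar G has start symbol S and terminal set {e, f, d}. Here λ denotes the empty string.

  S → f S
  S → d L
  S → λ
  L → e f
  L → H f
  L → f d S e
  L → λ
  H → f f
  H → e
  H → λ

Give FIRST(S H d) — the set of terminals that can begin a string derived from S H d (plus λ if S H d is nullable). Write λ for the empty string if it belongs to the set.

{d, e, f}

FIRST(S) = {λ, d, f}
FIRST(H) = {λ, e, f}
FIRST(L) = {λ, e, f}  (via H f)
FIRST(S H d): take FIRST of each symbol in turn, carrying on past any symbol whose FIRST contains λ; result {d, e, f}.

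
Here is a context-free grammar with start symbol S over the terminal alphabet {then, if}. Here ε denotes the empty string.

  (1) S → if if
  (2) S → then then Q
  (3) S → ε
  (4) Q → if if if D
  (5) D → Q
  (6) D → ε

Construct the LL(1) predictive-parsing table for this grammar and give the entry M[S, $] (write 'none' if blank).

S → ε

FIRST(S) = {ε, if, then}
FIRST(Q) = {if}
FIRST(D) = {ε, if}  (via Q)
FOLLOW(S) includes $ since S is the start symbol.
FOLLOW(S): S appears on no right-hand side. Thus FOLLOW(S) = {$}.
For S → if if: FIRST(if if) = {if}, so it goes in M[S, t] for t ∈ {if}.
For S → then then Q: FIRST(then then Q) = {then}, so it goes in M[S, t] for t ∈ {then}.
For S → ε: FIRST(ε) = {ε}, so it goes in M[S, t] for t ∈ {}; since ε ∈ FIRST, also for every t ∈ FOLLOW(S) = {$}.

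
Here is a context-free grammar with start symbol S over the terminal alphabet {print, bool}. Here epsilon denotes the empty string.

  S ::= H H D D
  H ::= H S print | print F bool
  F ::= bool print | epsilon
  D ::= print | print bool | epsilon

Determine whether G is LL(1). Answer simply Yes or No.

No

FIRST(S) = {print}
FIRST(H) = {print}
FIRST(F) = {epsilon, bool}
FIRST(D) = {epsilon, print}
FOLLOW(S) = {$, print}
FOLLOW(H) = {$, print}
FOLLOW(F) = {bool}
FOLLOW(D) = {$, print}
Cell M[D, print] receives both D ::= print and D ::= print bool and D ::= epsilon — the grammar is not LL(1).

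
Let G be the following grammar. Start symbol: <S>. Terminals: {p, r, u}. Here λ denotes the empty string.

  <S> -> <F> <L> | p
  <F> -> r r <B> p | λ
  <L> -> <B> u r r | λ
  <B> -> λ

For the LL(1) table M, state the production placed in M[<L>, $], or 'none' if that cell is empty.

<L> -> λ

FIRST(<F>): from <F>->r r <B> p we get {r}; from <F>->λ we get {λ}. So FIRST(<F>) = {λ, r}.
FIRST(<B>): from <B>->λ we get {λ}. So FIRST(<B>) = {λ}.
FIRST(<L>): from <L>-><B> u r r we get {u}; from <L>->λ we get {λ}. So FIRST(<L>) = {λ, u}.
FIRST(<S>): from <S>-><F> <L> we get {λ, r, u}; from <S>->p we get {p}. So FIRST(<S>) = {λ, p, r, u}.
FOLLOW(<S>) includes $ since <S> is the start symbol.
FOLLOW(<S>): <S> appears on no right-hand side. Thus FOLLOW(<S>) = {$}.
FOLLOW(<L>): in <S>-><F> <L>, the suffix after <L> is empty, so FOLLOW(<L>) ⊇ FOLLOW(<S>) = {$}. Thus FOLLOW(<L>) = {$}.
For <L> -> <B> u r r: FIRST(<B> u r r) = {u}, so it goes in M[<L>, t] for t ∈ {u}.
For <L> -> λ: FIRST(λ) = {λ}, so it goes in M[<L>, t] for t ∈ {}; since λ ∈ FIRST, also for every t ∈ FOLLOW(<L>) = {$}.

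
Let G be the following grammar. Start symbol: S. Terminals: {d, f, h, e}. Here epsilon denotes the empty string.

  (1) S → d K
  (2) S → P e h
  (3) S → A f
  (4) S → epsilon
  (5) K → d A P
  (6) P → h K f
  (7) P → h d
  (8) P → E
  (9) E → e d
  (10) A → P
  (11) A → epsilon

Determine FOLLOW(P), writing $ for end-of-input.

{$, e, f, h}

FIRST(K) = {d}
FIRST(E) = {e}
FIRST(P) = {e, h}  (via E)
FIRST(A) = {epsilon, e, h}  (via P)
FIRST(S) = {epsilon, d, e, f, h}  (via P e h, A f)
FOLLOW(S) includes $ since S is the start symbol.
FOLLOW(S): S appears on no right-hand side. Thus FOLLOW(S) = {$}.
FOLLOW(K): in S→d K, the suffix after K is empty, so FOLLOW(K) ⊇ FOLLOW(S) = {$}; in P→h K f, K is followed by f with FIRST {f}. Thus FOLLOW(K) = {$, f}.
FOLLOW(A): in S→A f, A is followed by f with FIRST {f}; in K→d A P, A is followed by P with FIRST {e, h}. Thus FOLLOW(A) = {e, f, h}.
FOLLOW(P): in S→P e h, P is followed by e h with FIRST {e}; in K→d A P, the suffix after P is empty, so FOLLOW(P) ⊇ FOLLOW(K) = {$, f}; in A→P, the suffix after P is empty, so FOLLOW(P) ⊇ FOLLOW(A) = {e, f, h}. Thus FOLLOW(P) = {$, e, f, h}.
FOLLOW(E): in P→E, the suffix after E is empty, so FOLLOW(E) ⊇ FOLLOW(P) = {$, e, f, h}. Thus FOLLOW(E) = {$, e, f, h}.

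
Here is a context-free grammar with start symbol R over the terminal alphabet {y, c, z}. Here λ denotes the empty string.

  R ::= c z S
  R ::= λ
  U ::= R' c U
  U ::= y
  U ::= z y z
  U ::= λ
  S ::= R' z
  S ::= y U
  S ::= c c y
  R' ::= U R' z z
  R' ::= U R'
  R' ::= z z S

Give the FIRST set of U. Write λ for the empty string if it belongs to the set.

{λ, y, z}

FIRST(R): from R::=c z S we get {c}; from R::=λ we get {λ}. So FIRST(R) = {λ, c}.
FIRST(U): from U::=R' c U we get {y, z}; from U::=y we get {y}; from U::=z y z we get {z}; from U::=λ we get {λ}. So FIRST(U) = {λ, y, z}.
FIRST(R'): from R'::=U R' z z we get {y, z}; from R'::=U R' we get {y, z}; from R'::=z z S we get {z}. So FIRST(R') = {y, z}.
FIRST(S): from S::=R' z we get {y, z}; from S::=y U we get {y}; from S::=c c y we get {c}. So FIRST(S) = {c, y, z}.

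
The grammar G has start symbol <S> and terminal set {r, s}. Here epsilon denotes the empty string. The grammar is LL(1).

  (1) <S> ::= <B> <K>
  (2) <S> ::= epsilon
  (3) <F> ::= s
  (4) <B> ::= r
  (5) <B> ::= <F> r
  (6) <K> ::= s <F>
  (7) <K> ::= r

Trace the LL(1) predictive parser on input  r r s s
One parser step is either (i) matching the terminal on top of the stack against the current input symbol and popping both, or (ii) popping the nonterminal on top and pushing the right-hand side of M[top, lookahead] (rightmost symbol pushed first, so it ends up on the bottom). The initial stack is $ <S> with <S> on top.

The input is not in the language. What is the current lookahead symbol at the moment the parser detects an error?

s

     Stack      Input      Action
  1  $ <S>      r r s s $  expand <S> ::= <B> <K>
  2  $ <K> <B>  r r s s $  expand <B> ::= r
  3  $ <K> r    r r s s $  match r
  4  $ <K>      r s s $    expand <K> ::= r
  5  $ r        r s s $    match r
  6  $          s s $      error: stack empty but input remains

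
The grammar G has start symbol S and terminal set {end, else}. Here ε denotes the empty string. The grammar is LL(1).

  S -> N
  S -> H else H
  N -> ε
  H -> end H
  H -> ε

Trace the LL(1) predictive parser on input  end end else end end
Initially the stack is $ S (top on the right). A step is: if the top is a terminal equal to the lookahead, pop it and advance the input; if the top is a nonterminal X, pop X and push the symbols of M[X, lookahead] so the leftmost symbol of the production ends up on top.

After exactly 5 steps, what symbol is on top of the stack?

H

step 1: stack=$ S  input=end end else end end $  — expand S -> H else H
step 2: stack=$ H else H  input=end end else end end $  — expand H -> end H
step 3: stack=$ H else H end  input=end end else end end $  — match end
step 4: stack=$ H else H  input=end else end end $  — expand H -> end H
step 5: stack=$ H else H end  input=end else end end $  — match end
Stack after step 5: $ H else H (top = H).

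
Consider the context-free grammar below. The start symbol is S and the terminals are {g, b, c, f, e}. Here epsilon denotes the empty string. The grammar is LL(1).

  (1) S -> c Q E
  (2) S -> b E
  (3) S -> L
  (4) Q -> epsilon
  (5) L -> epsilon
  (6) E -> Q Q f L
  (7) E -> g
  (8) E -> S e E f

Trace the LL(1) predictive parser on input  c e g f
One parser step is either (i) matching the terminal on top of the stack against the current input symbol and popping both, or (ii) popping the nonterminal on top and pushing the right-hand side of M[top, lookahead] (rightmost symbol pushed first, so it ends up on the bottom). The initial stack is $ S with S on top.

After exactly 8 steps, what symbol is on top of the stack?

step 1: stack=$ S  input=c e g f $  — expand S -> c Q E
step 2: stack=$ E Q c  input=c e g f $  — match c
step 3: stack=$ E Q  input=e g f $  — expand Q -> epsilon
step 4: stack=$ E  input=e g f $  — expand E -> S e E f
step 5: stack=$ f E e S  input=e g f $  — expand S -> L
step 6: stack=$ f E e L  input=e g f $  — expand L -> epsilon
step 7: stack=$ f E e  input=e g f $  — match e
step 8: stack=$ f E  input=g f $  — expand E -> g
Stack after step 8: $ f g (top = g).

g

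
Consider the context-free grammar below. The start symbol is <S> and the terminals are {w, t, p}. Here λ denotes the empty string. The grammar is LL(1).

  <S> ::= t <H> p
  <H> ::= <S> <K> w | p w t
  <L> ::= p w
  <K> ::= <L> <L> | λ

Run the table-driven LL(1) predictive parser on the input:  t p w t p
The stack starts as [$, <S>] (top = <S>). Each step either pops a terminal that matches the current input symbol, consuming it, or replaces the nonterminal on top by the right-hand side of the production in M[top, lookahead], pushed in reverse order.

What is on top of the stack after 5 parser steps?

t

     Stack      Input        Action
  1  $ <S>      t p w t p $  expand <S> ::= t <H> p
  2  $ p <H> t  t p w t p $  match t
  3  $ p <H>    p w t p $    expand <H> ::= p w t
  4  $ p t w p  p w t p $    match p
  5  $ p t w    w t p $      match w
Stack after step 5: $ p t (top = t).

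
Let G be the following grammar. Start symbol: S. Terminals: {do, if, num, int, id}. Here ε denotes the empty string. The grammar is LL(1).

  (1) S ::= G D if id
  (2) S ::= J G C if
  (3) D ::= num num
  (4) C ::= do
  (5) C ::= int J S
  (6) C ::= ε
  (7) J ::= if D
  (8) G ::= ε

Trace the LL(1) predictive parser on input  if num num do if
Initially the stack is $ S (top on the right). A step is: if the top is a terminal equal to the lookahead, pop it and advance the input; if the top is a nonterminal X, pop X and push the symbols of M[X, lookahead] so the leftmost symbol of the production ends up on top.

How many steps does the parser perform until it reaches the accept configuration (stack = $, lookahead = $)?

step 1: stack=$ S  input=if num num do if $  — expand S ::= J G C if
step 2: stack=$ if C G J  input=if num num do if $  — expand J ::= if D
step 3: stack=$ if C G D if  input=if num num do if $  — match if
step 4: stack=$ if C G D  input=num num do if $  — expand D ::= num num
step 5: stack=$ if C G num num  input=num num do if $  — match num
step 6: stack=$ if C G num  input=num do if $  — match num
step 7: stack=$ if C G  input=do if $  — expand G ::= ε
step 8: stack=$ if C  input=do if $  — expand C ::= do
step 9: stack=$ if do  input=do if $  — match do
step 10: stack=$ if  input=if $  — match if
Accept reached after 10 steps.

10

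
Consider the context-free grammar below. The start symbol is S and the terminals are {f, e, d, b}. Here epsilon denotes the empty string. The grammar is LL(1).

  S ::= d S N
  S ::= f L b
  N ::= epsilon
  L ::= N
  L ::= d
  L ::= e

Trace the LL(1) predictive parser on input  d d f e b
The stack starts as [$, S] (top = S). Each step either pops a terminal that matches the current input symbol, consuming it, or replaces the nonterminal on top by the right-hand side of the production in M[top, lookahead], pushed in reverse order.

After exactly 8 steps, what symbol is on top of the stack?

b

     Stack        Input        Action
  1  $ S          d d f e b $  expand S ::= d S N
  2  $ N S d      d d f e b $  match d
  3  $ N S        d f e b $    expand S ::= d S N
  4  $ N N S d    d f e b $    match d
  5  $ N N S      f e b $      expand S ::= f L b
  6  $ N N b L f  f e b $      match f
  7  $ N N b L    e b $        expand L ::= e
  8  $ N N b e    e b $        match e
Stack after step 8: $ N N b (top = b).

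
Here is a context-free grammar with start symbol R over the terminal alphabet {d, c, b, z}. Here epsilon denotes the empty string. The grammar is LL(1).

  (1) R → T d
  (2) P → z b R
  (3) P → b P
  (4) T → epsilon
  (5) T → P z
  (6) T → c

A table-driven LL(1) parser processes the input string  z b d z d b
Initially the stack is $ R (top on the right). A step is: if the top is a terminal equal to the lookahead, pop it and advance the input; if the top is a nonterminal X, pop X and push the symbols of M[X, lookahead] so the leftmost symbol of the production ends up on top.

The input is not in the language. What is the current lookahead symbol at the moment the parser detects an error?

step 1: stack=$ R  input=z b d z d b $  — expand R → T d
step 2: stack=$ d T  input=z b d z d b $  — expand T → P z
step 3: stack=$ d z P  input=z b d z d b $  — expand P → z b R
step 4: stack=$ d z R b z  input=z b d z d b $  — match z
step 5: stack=$ d z R b  input=b d z d b $  — match b
step 6: stack=$ d z R  input=d z d b $  — expand R → T d
step 7: stack=$ d z d T  input=d z d b $  — expand T → epsilon
step 8: stack=$ d z d  input=d z d b $  — match d
step 9: stack=$ d z  input=z d b $  — match z
step 10: stack=$ d  input=d b $  — match d
step 11: stack=$  input=b $  — error: stack empty but input remains

b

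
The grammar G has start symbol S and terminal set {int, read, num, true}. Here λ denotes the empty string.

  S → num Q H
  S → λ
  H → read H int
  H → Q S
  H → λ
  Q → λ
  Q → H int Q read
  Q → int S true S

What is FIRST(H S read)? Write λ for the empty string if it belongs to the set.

{int, num, read}

FIRST(S) = {λ, num}
FIRST(H) = {λ, int, num, read}  (via Q S)
FIRST(Q) = {λ, int, num, read}  (via H int Q read)
FIRST(H S read): take FIRST of each symbol in turn, carrying on past any symbol whose FIRST contains λ; result {int, num, read}.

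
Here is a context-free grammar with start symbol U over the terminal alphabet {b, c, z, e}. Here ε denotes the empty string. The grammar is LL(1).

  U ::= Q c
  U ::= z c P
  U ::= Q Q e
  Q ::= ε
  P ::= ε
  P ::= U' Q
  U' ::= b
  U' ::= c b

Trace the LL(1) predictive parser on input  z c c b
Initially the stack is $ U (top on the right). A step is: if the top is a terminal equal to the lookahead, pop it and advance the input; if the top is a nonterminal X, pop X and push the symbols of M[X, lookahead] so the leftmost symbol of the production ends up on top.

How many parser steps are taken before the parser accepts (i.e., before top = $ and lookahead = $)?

     Stack    Input      Action
  1  $ U      z c c b $  expand U ::= z c P
  2  $ P c z  z c c b $  match z
  3  $ P c    c c b $    match c
  4  $ P      c b $      expand P ::= U' Q
  5  $ Q U'   c b $      expand U' ::= c b
  6  $ Q b c  c b $      match c
  7  $ Q b    b $        match b
  8  $ Q      $          expand Q ::= ε
Accept reached after 8 steps.

8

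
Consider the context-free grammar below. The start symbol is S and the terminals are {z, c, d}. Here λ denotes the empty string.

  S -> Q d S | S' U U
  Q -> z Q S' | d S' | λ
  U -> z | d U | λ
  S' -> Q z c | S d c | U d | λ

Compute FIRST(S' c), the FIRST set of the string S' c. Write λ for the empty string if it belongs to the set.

FIRST(Q) = {λ, d, z}
FIRST(U) = {λ, d, z}
FIRST(S) = {λ, d, z}  (via Q d S, S' U U)
FIRST(S') = {λ, d, z}  (via Q z c, S d c, U d)
FIRST(S' c): take FIRST of each symbol in turn, carrying on past any symbol whose FIRST contains λ; result {c, d, z}.

{c, d, z}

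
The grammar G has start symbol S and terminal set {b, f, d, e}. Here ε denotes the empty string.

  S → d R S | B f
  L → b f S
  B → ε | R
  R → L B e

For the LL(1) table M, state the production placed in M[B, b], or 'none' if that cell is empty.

B → R

FIRST(L) = {b}
FIRST(R) = {b}  (via L B e)
FIRST(B) = {ε, b}  (via R)
FIRST(S) = {b, d, f}  (via B f)
FOLLOW(S) includes $ since S is the start symbol.
FOLLOW(B): in S→B f, B is followed by f with FIRST {f}; in R→L B e, B is followed by e with FIRST {e}. Thus FOLLOW(B) = {e, f}.
For B → ε: FIRST(ε) = {ε}, so it goes in M[B, t] for t ∈ {}; since ε ∈ FIRST, also for every t ∈ FOLLOW(B) = {e, f}.
For B → R: FIRST(R) = {b}, so it goes in M[B, t] for t ∈ {b}.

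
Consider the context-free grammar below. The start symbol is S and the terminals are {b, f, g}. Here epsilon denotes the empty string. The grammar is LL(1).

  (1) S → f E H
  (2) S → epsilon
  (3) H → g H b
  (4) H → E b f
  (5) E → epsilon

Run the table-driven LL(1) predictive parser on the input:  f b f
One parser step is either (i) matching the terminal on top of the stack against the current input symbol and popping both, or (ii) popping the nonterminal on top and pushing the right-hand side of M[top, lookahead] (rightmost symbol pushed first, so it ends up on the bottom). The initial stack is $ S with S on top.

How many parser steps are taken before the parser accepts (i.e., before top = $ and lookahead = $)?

7

step 1: stack=$ S  input=f b f $  — expand S → f E H
step 2: stack=$ H E f  input=f b f $  — match f
step 3: stack=$ H E  input=b f $  — expand E → epsilon
step 4: stack=$ H  input=b f $  — expand H → E b f
step 5: stack=$ f b E  input=b f $  — expand E → epsilon
step 6: stack=$ f b  input=b f $  — match b
step 7: stack=$ f  input=f $  — match f
Accept reached after 7 steps.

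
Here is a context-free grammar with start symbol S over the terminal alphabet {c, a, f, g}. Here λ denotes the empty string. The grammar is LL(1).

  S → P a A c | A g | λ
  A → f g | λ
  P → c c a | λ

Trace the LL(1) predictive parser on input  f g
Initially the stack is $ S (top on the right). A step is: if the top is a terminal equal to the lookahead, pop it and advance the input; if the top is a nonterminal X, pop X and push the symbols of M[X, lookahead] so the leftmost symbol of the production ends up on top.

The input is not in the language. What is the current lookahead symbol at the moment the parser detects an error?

$

     Stack    Input  Action
  1  $ S      f g $  expand S → A g
  2  $ g A    f g $  expand A → f g
  3  $ g g f  f g $  match f
  4  $ g g    g $    match g
  5  $ g      $      error: top is terminal g but lookahead is $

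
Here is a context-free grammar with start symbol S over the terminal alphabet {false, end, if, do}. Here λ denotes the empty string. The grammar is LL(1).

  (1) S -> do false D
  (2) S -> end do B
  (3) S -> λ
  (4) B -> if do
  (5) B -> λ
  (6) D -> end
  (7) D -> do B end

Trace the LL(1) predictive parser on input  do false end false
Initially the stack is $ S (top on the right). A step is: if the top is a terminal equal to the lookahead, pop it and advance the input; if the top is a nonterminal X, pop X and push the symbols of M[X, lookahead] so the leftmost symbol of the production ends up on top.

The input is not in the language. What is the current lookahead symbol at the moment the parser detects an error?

step 1: stack=$ S  input=do false end false $  — expand S -> do false D
step 2: stack=$ D false do  input=do false end false $  — match do
step 3: stack=$ D false  input=false end false $  — match false
step 4: stack=$ D  input=end false $  — expand D -> end
step 5: stack=$ end  input=end false $  — match end
step 6: stack=$  input=false $  — error: stack empty but input remains

false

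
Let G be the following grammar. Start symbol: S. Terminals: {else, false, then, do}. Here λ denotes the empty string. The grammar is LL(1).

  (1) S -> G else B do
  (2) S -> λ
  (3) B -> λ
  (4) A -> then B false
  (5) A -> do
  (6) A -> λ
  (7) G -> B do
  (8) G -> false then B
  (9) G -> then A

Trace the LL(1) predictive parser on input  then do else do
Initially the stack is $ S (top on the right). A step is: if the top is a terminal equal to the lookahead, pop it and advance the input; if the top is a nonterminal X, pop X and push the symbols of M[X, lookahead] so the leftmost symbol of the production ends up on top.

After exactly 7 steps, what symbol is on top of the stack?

do

step 1: stack=$ S  input=then do else do $  — expand S -> G else B do
step 2: stack=$ do B else G  input=then do else do $  — expand G -> then A
step 3: stack=$ do B else A then  input=then do else do $  — match then
step 4: stack=$ do B else A  input=do else do $  — expand A -> do
step 5: stack=$ do B else do  input=do else do $  — match do
step 6: stack=$ do B else  input=else do $  — match else
step 7: stack=$ do B  input=do $  — expand B -> λ
Stack after step 7: $ do (top = do).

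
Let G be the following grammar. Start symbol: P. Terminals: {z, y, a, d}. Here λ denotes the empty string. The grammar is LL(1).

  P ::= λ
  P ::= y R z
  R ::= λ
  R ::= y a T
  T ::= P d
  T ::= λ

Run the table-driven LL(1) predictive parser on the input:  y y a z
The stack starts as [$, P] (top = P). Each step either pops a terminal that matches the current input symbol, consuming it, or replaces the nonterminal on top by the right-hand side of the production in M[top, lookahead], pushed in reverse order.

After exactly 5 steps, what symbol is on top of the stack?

T

step 1: stack=$ P  input=y y a z $  — expand P ::= y R z
step 2: stack=$ z R y  input=y y a z $  — match y
step 3: stack=$ z R  input=y a z $  — expand R ::= y a T
step 4: stack=$ z T a y  input=y a z $  — match y
step 5: stack=$ z T a  input=a z $  — match a
Stack after step 5: $ z T (top = T).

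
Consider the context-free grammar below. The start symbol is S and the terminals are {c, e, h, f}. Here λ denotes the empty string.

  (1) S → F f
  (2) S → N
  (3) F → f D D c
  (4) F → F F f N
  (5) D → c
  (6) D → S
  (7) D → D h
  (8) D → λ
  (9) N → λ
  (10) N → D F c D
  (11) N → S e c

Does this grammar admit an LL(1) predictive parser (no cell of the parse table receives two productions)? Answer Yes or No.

No

FIRST(S) = {λ, c, e, f, h}
FIRST(F) = {f}
FIRST(D) = {λ, c, e, f, h}
FIRST(N) = {λ, c, e, f, h}
FOLLOW(S) = {$, c, e, f, h}
FOLLOW(F) = {c, f}
FOLLOW(D) = {$, c, e, f, h}
FOLLOW(N) = {$, c, e, f, h}
Cell M[D, $] receives both D → S and D → λ — the grammar is not LL(1).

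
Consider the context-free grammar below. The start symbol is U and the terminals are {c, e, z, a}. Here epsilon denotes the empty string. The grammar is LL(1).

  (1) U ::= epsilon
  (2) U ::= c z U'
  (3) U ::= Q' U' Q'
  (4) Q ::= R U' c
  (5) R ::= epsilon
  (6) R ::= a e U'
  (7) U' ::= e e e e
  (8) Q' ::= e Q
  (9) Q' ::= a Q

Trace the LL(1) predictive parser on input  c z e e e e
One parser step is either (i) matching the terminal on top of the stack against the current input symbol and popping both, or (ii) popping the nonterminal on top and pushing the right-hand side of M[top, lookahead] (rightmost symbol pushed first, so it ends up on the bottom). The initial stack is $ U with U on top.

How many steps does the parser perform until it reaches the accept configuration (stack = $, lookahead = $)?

     Stack      Input          Action
  1  $ U        c z e e e e $  expand U ::= c z U'
  2  $ U' z c   c z e e e e $  match c
  3  $ U' z     z e e e e $    match z
  4  $ U'       e e e e $      expand U' ::= e e e e
  5  $ e e e e  e e e e $      match e
  6  $ e e e    e e e $        match e
  7  $ e e      e e $          match e
  8  $ e        e $            match e
Accept reached after 8 steps.

8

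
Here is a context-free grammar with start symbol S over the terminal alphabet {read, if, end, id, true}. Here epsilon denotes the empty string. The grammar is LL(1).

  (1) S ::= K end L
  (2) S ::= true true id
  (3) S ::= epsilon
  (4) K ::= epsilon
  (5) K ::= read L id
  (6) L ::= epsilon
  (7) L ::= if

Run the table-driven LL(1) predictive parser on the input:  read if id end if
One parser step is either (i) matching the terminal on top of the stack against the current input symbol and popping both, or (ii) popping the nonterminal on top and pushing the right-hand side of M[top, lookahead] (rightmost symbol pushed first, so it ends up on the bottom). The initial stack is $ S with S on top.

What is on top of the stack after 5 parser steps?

step 1: stack=$ S  input=read if id end if $  — expand S ::= K end L
step 2: stack=$ L end K  input=read if id end if $  — expand K ::= read L id
step 3: stack=$ L end id L read  input=read if id end if $  — match read
step 4: stack=$ L end id L  input=if id end if $  — expand L ::= if
step 5: stack=$ L end id if  input=if id end if $  — match if
Stack after step 5: $ L end id (top = id).

id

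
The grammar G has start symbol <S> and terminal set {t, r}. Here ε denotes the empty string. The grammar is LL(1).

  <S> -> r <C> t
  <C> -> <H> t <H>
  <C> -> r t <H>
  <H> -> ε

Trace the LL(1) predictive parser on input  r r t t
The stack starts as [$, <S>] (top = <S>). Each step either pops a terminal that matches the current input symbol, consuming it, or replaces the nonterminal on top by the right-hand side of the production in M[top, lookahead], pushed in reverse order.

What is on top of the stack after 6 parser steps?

     Stack        Input      Action
  1  $ <S>        r r t t $  expand <S> -> r <C> t
  2  $ t <C> r    r r t t $  match r
  3  $ t <C>      r t t $    expand <C> -> r t <H>
  4  $ t <H> t r  r t t $    match r
  5  $ t <H> t    t t $      match t
  6  $ t <H>      t $        expand <H> -> ε
Stack after step 6: $ t (top = t).

t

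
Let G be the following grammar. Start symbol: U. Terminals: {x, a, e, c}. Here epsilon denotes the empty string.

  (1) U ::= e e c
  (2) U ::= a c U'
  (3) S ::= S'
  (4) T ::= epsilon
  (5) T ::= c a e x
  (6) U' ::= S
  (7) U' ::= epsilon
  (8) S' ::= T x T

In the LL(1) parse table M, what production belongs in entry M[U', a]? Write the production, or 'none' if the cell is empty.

FIRST(U): from U::=e e c we get {e}; from U::=a c U' we get {a}. So FIRST(U) = {a, e}.
FIRST(T): from T::=epsilon we get {epsilon}; from T::=c a e x we get {c}. So FIRST(T) = {epsilon, c}.
FIRST(S'): from S'::=T x T we get {c, x}. So FIRST(S') = {c, x}.
FIRST(S): from S::=S' we get {c, x}. So FIRST(S) = {c, x}.
FIRST(U'): from U'::=S we get {c, x}; from U'::=epsilon we get {epsilon}. So FIRST(U') = {epsilon, c, x}.
FOLLOW(U) includes $ since U is the start symbol.
FOLLOW(U): U appears on no right-hand side. Thus FOLLOW(U) = {$}.
FOLLOW(U'): in U::=a c U', the suffix after U' is empty, so FOLLOW(U') ⊇ FOLLOW(U) = {$}. Thus FOLLOW(U') = {$}.
For U' ::= S: FIRST(S) = {c, x}, so it goes in M[U', t] for t ∈ {c, x}.
For U' ::= epsilon: FIRST(epsilon) = {epsilon}, so it goes in M[U', t] for t ∈ {}; since epsilon ∈ FIRST, also for every t ∈ FOLLOW(U') = {$}.
None of these place a production in M[U', a].

none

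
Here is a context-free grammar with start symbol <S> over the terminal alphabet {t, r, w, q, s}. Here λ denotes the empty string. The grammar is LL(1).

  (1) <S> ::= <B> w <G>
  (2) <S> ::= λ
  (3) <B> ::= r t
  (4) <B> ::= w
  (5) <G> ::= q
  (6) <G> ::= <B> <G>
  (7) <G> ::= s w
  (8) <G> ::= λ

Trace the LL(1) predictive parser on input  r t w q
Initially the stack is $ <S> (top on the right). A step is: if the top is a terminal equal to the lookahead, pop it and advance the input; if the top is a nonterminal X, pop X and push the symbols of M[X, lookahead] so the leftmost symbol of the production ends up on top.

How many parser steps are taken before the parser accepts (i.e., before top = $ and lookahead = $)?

7

step 1: stack=$ <S>  input=r t w q $  — expand <S> ::= <B> w <G>
step 2: stack=$ <G> w <B>  input=r t w q $  — expand <B> ::= r t
step 3: stack=$ <G> w t r  input=r t w q $  — match r
step 4: stack=$ <G> w t  input=t w q $  — match t
step 5: stack=$ <G> w  input=w q $  — match w
step 6: stack=$ <G>  input=q $  — expand <G> ::= q
step 7: stack=$ q  input=q $  — match q
Accept reached after 7 steps.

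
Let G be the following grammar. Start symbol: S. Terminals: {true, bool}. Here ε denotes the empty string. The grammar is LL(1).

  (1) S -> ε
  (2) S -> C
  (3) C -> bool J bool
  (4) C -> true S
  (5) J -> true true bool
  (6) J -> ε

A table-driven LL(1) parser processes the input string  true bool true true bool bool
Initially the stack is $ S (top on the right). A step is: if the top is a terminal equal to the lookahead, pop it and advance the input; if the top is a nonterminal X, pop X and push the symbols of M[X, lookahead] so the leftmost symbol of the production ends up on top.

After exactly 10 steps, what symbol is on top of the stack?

step 1: stack=$ S  input=true bool true true bool bool $  — expand S -> C
step 2: stack=$ C  input=true bool true true bool bool $  — expand C -> true S
step 3: stack=$ S true  input=true bool true true bool bool $  — match true
step 4: stack=$ S  input=bool true true bool bool $  — expand S -> C
step 5: stack=$ C  input=bool true true bool bool $  — expand C -> bool J bool
step 6: stack=$ bool J bool  input=bool true true bool bool $  — match bool
step 7: stack=$ bool J  input=true true bool bool $  — expand J -> true true bool
step 8: stack=$ bool bool true true  input=true true bool bool $  — match true
step 9: stack=$ bool bool true  input=true bool bool $  — match true
step 10: stack=$ bool bool  input=bool bool $  — match bool
Stack after step 10: $ bool (top = bool).

bool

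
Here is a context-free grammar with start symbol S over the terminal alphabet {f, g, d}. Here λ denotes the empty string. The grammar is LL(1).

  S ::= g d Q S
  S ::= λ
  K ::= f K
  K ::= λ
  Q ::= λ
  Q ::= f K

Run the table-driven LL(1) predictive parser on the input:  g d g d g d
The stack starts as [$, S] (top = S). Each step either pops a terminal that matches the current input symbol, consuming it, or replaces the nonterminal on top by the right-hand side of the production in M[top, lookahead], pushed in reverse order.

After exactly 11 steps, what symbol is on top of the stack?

step 1: stack=$ S  input=g d g d g d $  — expand S ::= g d Q S
step 2: stack=$ S Q d g  input=g d g d g d $  — match g
step 3: stack=$ S Q d  input=d g d g d $  — match d
step 4: stack=$ S Q  input=g d g d $  — expand Q ::= λ
step 5: stack=$ S  input=g d g d $  — expand S ::= g d Q S
step 6: stack=$ S Q d g  input=g d g d $  — match g
step 7: stack=$ S Q d  input=d g d $  — match d
step 8: stack=$ S Q  input=g d $  — expand Q ::= λ
step 9: stack=$ S  input=g d $  — expand S ::= g d Q S
step 10: stack=$ S Q d g  input=g d $  — match g
step 11: stack=$ S Q d  input=d $  — match d
Stack after step 11: $ S Q (top = Q).

Q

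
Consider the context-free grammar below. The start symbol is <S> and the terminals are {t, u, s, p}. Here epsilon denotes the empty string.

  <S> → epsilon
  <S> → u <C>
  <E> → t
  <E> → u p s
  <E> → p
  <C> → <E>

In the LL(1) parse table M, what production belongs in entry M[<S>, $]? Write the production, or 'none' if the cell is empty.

FIRST(<S>): from <S>→epsilon we get {epsilon}; from <S>→u <C> we get {u}. So FIRST(<S>) = {epsilon, u}.
FIRST(<E>): from <E>→t we get {t}; from <E>→u p s we get {u}; from <E>→p we get {p}. So FIRST(<E>) = {p, t, u}.
FIRST(<C>): from <C>→<E> we get {p, t, u}. So FIRST(<C>) = {p, t, u}.
FOLLOW(<S>) includes $ since <S> is the start symbol.
FOLLOW(<S>): <S> appears on no right-hand side. Thus FOLLOW(<S>) = {$}.
For <S> → epsilon: FIRST(epsilon) = {epsilon}, so it goes in M[<S>, t] for t ∈ {}; since epsilon ∈ FIRST, also for every t ∈ FOLLOW(<S>) = {$}.
For <S> → u <C>: FIRST(u <C>) = {u}, so it goes in M[<S>, t] for t ∈ {u}.

<S> → epsilon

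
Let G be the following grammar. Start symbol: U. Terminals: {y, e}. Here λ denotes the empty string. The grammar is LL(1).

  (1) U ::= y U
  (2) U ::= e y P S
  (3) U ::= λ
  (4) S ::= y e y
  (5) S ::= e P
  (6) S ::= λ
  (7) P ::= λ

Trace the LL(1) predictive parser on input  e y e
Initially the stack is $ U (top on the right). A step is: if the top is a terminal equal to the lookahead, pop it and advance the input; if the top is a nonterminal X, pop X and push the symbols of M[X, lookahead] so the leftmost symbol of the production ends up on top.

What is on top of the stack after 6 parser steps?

     Stack      Input    Action
  1  $ U        e y e $  expand U ::= e y P S
  2  $ S P y e  e y e $  match e
  3  $ S P y    y e $    match y
  4  $ S P      e $      expand P ::= λ
  5  $ S        e $      expand S ::= e P
  6  $ P e      e $      match e
Stack after step 6: $ P (top = P).

P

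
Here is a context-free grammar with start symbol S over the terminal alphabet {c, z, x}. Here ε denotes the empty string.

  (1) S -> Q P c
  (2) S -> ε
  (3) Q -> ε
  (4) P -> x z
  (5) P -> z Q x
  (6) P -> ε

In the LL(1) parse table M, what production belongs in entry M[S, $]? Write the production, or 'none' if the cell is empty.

S -> ε

FIRST(Q) = {ε}
FIRST(P) = {ε, x, z}
FIRST(S) = {ε, c, x, z}  (via Q P c)
FOLLOW(S) includes $ since S is the start symbol.
FOLLOW(S): S appears on no right-hand side. Thus FOLLOW(S) = {$}.
For S -> Q P c: FIRST(Q P c) = {c, x, z}, so it goes in M[S, t] for t ∈ {c, x, z}.
For S -> ε: FIRST(ε) = {ε}, so it goes in M[S, t] for t ∈ {}; since ε ∈ FIRST, also for every t ∈ FOLLOW(S) = {$}.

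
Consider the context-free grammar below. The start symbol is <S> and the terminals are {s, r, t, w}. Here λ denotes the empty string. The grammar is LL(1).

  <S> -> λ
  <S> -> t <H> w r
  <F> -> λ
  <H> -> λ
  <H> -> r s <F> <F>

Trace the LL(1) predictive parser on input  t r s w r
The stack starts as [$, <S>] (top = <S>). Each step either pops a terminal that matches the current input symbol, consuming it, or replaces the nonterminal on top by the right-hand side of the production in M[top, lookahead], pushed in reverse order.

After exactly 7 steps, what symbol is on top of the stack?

     Stack              Input        Action
  1  $ <S>              t r s w r $  expand <S> -> t <H> w r
  2  $ r w <H> t        t r s w r $  match t
  3  $ r w <H>          r s w r $    expand <H> -> r s <F> <F>
  4  $ r w <F> <F> s r  r s w r $    match r
  5  $ r w <F> <F> s    s w r $      match s
  6  $ r w <F> <F>      w r $        expand <F> -> λ
  7  $ r w <F>          w r $        expand <F> -> λ
Stack after step 7: $ r w (top = w).

w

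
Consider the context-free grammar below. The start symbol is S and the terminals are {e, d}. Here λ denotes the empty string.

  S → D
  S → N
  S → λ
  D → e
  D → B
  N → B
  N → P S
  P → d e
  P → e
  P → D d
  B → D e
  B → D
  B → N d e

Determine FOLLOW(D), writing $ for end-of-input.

FIRST(S) = {λ, d, e}  (via D, N)
FIRST(D) = {d, e}  (via B)
FIRST(P) = {d, e}  (via D d)
FIRST(N) = {d, e}  (via B, P S)
FIRST(B) = {d, e}  (via D e, D, N d e)
FOLLOW(S) includes $ since S is the start symbol.
FOLLOW(S): in N→P S, the suffix after S is empty, so FOLLOW(S) ⊇ FOLLOW(N) = {$, d}. Thus FOLLOW(S) = {$, d}.
FOLLOW(N): in S→N, the suffix after N is empty, so FOLLOW(N) ⊇ FOLLOW(S) = {$, d}; in B→N d e, N is followed by d e with FIRST {d}. Thus FOLLOW(N) = {$, d}.
FOLLOW(P): in N→P S, P is followed by S with FIRST {λ, d, e}; in N→P S, the suffix after P is nullable, so FOLLOW(P) ⊇ FOLLOW(N) = {$, d}. Thus FOLLOW(P) = {$, d, e}.
FOLLOW(D): in S→D, the suffix after D is empty, so FOLLOW(D) ⊇ FOLLOW(S) = {$, d}; in P→D d, D is followed by d with FIRST {d}; in B→D e, D is followed by e with FIRST {e}; in B→D, the suffix after D is empty, so FOLLOW(D) ⊇ FOLLOW(B) = {$, d, e}. Thus FOLLOW(D) = {$, d, e}.
FOLLOW(B): in D→B, the suffix after B is empty, so FOLLOW(B) ⊇ FOLLOW(D) = {$, d, e}; in N→B, the suffix after B is empty, so FOLLOW(B) ⊇ FOLLOW(N) = {$, d}. Thus FOLLOW(B) = {$, d, e}.

{$, d, e}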